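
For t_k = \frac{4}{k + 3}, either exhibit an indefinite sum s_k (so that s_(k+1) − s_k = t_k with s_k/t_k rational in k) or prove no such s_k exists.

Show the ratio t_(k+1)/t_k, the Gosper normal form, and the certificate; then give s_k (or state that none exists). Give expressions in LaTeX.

no hypergeometric antidifference exists

The ratio is (k + 3)/(k + 4).
Factor: A=k + 3; B=k + 4; C=1.
Need (k + 3)·f(k+1) − (k + 3)·f(k) = 1.
Degrees (1,1,0) ⇒ d ≤ 0.
Generic f = c0 gives residual -1; -1 = 0 cannot hold, so t_k is not Gosper-summable.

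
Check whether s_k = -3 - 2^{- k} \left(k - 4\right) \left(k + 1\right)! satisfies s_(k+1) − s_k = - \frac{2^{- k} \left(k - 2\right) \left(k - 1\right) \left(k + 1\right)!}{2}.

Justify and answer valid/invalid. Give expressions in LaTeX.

valid (s_(k+1) − s_k reduces to t_k)

s_(k+1) = (-6*2**k - k**3*factorial(k) + 7*k*factorial(k) + 6*factorial(k))/(2*2**k)
s_(k+1) − s_k = -(k - 2)*(k - 1)*factorial(k + 1)/(2*2**k)
(s_(k+1) − s_k) − t_k = 0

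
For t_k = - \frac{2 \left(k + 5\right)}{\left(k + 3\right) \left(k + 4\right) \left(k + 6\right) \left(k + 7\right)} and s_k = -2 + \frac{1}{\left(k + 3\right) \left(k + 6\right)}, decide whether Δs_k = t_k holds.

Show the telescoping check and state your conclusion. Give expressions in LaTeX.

Valid — Δs_k = t_k.

s_(k+1) = -2 + 1/((k + 4)*(k + 7))
s_(k+1) − s_k = 2*(-k - 5)/(k**4 + 20*k**3 + 145*k**2 + 450*k + 504)
(s_(k+1) − s_k) − t_k = 0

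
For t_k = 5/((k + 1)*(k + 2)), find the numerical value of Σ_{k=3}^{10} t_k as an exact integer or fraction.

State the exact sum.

Σ = 5/6

Step 1: r(k) = (k + 1)/(k + 3).
So A=k + 1 and B=k + 3, with C=1.
Need (k + 1)·f(k+1) − (k + 2)·f(k) = 1.
deg f ≤ 1 (via 1,1,0).
Solving with deg f ≤ 1: f(k) = k.
Then R = B(k−1)f/C = k*(k + 2), so s_k = R(k)·t_k = 5*k/(k + 1).
s_(k+1) − s_k = 5/(k**2 + 3*k + 2) = t_k.
Sum = s_(11) − s_(3); s_(11) = 55/12, s_(3) = 15/4 ⇒ 5/6.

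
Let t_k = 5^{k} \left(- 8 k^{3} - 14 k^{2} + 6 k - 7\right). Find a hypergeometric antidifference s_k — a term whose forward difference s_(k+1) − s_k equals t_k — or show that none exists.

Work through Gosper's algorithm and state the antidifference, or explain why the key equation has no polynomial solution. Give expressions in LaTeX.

s_k = 5^{k} \left(- 2 k^{3} + 4 k^{2} - k - 3\right)

Ratio r(k) = 5*(8*k**3 + 38*k**2 + 46*k + 23)/(8*k**3 + 14*k**2 - 6*k + 7).
A = 5, B = 1, C = k**3 + 7*k**2/4 - 3*k/4 + 7/8.
Key eq: (5)·f(k+1) = (1)·f(k) + (k**3 + 7*k**2/4 - 3*k/4 + 7/8).
From deg A=0, deg B=0, deg C=3: d=3.
Match coefficients ⇒ f(k) = (2*k**3 - 4*k**2 + k + 3)/8.
Then R = B(k−1)f/C = (2*k**3 - 4*k**2 + k + 3)/(8*k**3 + 14*k**2 - 6*k + 7), so s_k = R(k)·t_k = 5**k*(-2*k**3 + 4*k**2 - k - 3).
Check: Δs_k = 5**k*(-8*k**3 - 14*k**2 + 6*k - 7). ✓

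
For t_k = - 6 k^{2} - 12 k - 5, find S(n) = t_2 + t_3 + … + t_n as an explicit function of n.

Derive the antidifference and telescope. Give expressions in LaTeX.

Ratio r(k) = (6*k**2 + 24*k + 23)/(6*k**2 + 12*k + 5).
Factor: A=1; B=1; C=k**2 + 2*k + 5/6.
Solve (1)·f(k+1) − (1)·f(k) = k**2 + 2*k + 5/6.
deg f ≤ 3 (via 0,0,2).
Solve for f: f(k) = k**2*(2*k + 3)/6 (degree 3 ≤ 3).
So s_k = (B(k−1)f/C)·t_k = (k**2*(2*k + 3)/(6*k**2 + 12*k + 5))·t_k = k**2*(-2*k - 3).
Δs = -6*k**2 - 12*k - 5, as required.
Σ_(k=2)^n t_k = s_(n+1) − s_(2) = (-2*n**3 - 9*n**2 - 12*n - 5) − (-28), i.e. -2*n**3 - 9*n**2 - 12*n + 23.

S(n) = - 2 n^{3} - 9 n^{2} - 12 n + 23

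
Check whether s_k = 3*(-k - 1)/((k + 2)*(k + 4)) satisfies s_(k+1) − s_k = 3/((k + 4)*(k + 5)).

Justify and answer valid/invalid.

s_(k+1) = 3*(-k - 2)/((k + 3)*(k + 5))
s_(k+1) − s_k = 3*(k**2 + 3*k - 1)/(k**4 + 14*k**3 + 71*k**2 + 154*k + 120)
(s_(k+1) − s_k) − t_k = 3*(-2*k - 7)/(k**4 + 14*k**3 + 71*k**2 + 154*k + 120)

Invalid: residual 3*(-2*k - 7)/(k**4 + 14*k**3 + 71*k**2 + 154*k + 120) ≠ 0.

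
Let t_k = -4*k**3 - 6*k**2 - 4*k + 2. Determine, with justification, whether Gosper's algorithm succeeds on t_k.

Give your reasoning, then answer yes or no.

Yes. s_k = k*(3 - k**3).

Step 1: r(k) = (2*k**3 + 9*k**2 + 14*k + 6)/(2*k**3 + 3*k**2 + 2*k - 1).
A = 1, B = 1, C = k**3 + 3*k**2/2 + k - 1/2.
f must satisfy (1)·f(k+1) − (1)·f(k) = k**3 + 3*k**2/2 + k - 1/2.
From deg A=0, deg B=0, deg C=3: d=4.
A polynomial solution: f(k) = k*(k**3 - 3)/4.
Then R = B(k−1)f/C = k*(k**3 - 3)/(2*(2*k**3 + 3*k**2 + 2*k - 1)), so s_k = R(k)·t_k = k*(3 - k**3).
Verify: -4*k**3 - 6*k**2 - 4*k + 2 matches t_k.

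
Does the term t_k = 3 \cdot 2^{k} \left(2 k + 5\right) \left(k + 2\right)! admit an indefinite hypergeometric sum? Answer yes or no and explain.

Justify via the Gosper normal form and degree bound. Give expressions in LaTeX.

t_(k+1)/t_k = 2*(k + 3)*(2*k + 7)/(2*k + 5).
Normal form (A,B,C) = (2*k + 6, 1, k + 5/2).
Need (2*k + 6)·f(k+1) − (1)·f(k) = k + 5/2.
deg f ≤ 0 (via 1,0,1).
Solve for f: f(k) = 1/2 (degree 0 ≤ 0).
So s_k = (B(k−1)f/C)·t_k = (1/(2*k + 5))·t_k = 3*2**k*factorial(k + 2).
Verify: 3*2**k*(2*k + 5)*factorial(k + 2) matches t_k.

Yes. s_k = 3 \cdot 2^{k} \left(k + 2\right)!.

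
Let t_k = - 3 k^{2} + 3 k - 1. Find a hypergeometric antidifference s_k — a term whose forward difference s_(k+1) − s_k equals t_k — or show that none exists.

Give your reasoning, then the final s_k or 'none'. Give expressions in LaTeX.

t_(k+1)/t_k = (3*k**2 + 3*k + 1)/(3*k**2 - 3*k + 1).
Gosper form: A/B · C(k+1)/C(k) with A=1, B=1, C=k**2 - k + 1/3.
f must satisfy (1)·f(k+1) − (1)·f(k) = k**2 - k + 1/3.
From deg A=0, deg B=0, deg C=2: d=3.
Solving with deg f ≤ 3: f(k) = k*(k**2 - 3*k + 3)/3.
R(k) = B(k−1)·f(k)/C(k) = k*(k**2 - 3*k + 3)/(3*k**2 - 3*k + 1); s_k = R·t_k = k*(-k**2 + 3*k - 3).
s_(k+1) − s_k = -3*k**2 + 3*k - 1 = t_k.

s_k = k \left(- k^{2} + 3 k - 3\right)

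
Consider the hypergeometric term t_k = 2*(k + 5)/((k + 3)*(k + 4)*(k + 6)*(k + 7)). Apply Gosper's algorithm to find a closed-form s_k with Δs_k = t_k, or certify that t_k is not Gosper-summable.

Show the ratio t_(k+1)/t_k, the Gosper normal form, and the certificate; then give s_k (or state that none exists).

Ratio r(k) = (k + 3)*(k + 6)**2/((k + 5)**2*(k + 8)).
So A=k + 3 and B=k + 8, with C=k**2 + 10*k + 25.
f must satisfy (k + 3)·f(k+1) − (k + 7)·f(k) = k**2 + 10*k + 25.
d = 4 from the (1,1,2) case.
Solving with deg f ≤ 4: f(k) = k*(k + 4)*(k + 5)*(k + 9)/36.
Then R = B(k−1)f/C = k*(k + 4)*(k + 7)*(k + 9)/(36*(k + 5)), so s_k = R(k)·t_k = k*(k + 9)/(18*(k**2 + 9*k + 18)).
Verify: 2*(k + 5)/(k**4 + 20*k**3 + 145*k**2 + 450*k + 504) matches t_k.

s_k = k*(k + 9)/(18*(k**2 + 9*k + 18))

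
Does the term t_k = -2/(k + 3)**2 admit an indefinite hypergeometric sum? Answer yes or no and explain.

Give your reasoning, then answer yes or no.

Compute t_(k+1)/t_k: get (k + 3)**2/(k + 4)**2.
Normal form (A,B,C) = (k**2 + 6*k + 9, k**2 + 8*k + 16, 1).
Set up (k**2 + 6*k + 9)·f(k+1) − (k**2 + 6*k + 9)·f(k) − (1) = 0.
deg f ≤ 0 (via 2,2,0).
f = c0 ⇒ A·f(k+1) − B(k−1)·f(k) − C = -1. The system {-1 = 0} is inconsistent; no antidifference.

No; the coefficient equations for f are inconsistent.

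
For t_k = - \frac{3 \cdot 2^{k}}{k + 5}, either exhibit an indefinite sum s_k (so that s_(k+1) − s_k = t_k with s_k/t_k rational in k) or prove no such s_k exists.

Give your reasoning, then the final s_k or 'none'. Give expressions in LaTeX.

no hypergeometric antidifference exists

t_(k+1)/t_k = 2*(k + 5)/(k + 6).
Gosper form: A/B · C(k+1)/C(k) with A=2*k + 10, B=k + 6, C=1.
f must satisfy (2*k + 10)·f(k+1) − (k + 5)·f(k) = 1.
deg f ≤ -1 (via 1,1,0).
Negative degree bound (-1): no f exists, t_k not Gosper-summable.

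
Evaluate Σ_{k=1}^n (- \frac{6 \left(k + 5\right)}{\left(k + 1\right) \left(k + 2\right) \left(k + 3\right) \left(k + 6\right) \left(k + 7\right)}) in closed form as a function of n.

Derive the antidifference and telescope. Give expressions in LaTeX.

Step 1: r(k) = (k + 1)*(k + 6)**2/((k + 4)*(k + 5)*(k + 8)).
Gosper form: A/B · C(k+1)/C(k) with A=k + 1, B=k + 8, C=k**3 + 14*k**2 + 65*k + 100.
Need (k + 1)·f(k+1) − (k + 7)·f(k) = k**3 + 14*k**2 + 65*k + 100.
d = 6 from the (1,1,3) case.
Solve for f: f(k) = k*(k + 3)*(k + 4)**2*(k + 5)**2/36 (degree 6 ≤ 6).
So s_k = (B(k−1)f/C)·t_k = (k*(k + 3)*(k + 4)*(k + 7)/36)·t_k = k*(-k**2 - 9*k - 20)/(6*(k**3 + 9*k**2 + 20*k + 12)).
Δs = 6*(-k - 5)/(k**5 + 19*k**4 + 131*k**3 + 401*k**2 + 540*k + 252), as required.
Σ_(k=1)^n t_k = s_(n+1) − s_(1) = ((-n**3 - 12*n**2 - 41*n - 30)/(6*(n**3 + 12*n**2 + 41*n + 42))) − (-5/42), i.e. n*(-n**2 - 12*n - 41)/(21*(n**3 + 12*n**2 + 41*n + 42)).

S(n) = \frac{n \left(- n^{2} - 12 n - 41\right)}{21 \left(n^{3} + 12 n^{2} + 41 n + 42\right)}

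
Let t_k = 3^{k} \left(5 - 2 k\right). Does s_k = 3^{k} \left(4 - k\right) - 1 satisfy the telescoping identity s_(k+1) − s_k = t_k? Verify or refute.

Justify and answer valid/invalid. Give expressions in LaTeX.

Valid — Δs_k = t_k.

s_(k+1) = 3**(k + 1)*(3 - k) - 1
s_(k+1) − s_k = 3**k*(5 - 2*k)
(s_(k+1) − s_k) − t_k = 0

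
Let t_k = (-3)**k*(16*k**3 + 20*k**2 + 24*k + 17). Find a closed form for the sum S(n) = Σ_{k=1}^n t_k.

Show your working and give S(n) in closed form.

The ratio is 3*(-16*k**3 - 68*k**2 - 112*k - 77)/(16*k**3 + 20*k**2 + 24*k + 17).
Gosper form: A/B · C(k+1)/C(k) with A=-3, B=1, C=k**3 + 5*k**2/4 + 3*k/2 + 17/16.
f must satisfy (-3)·f(k+1) − (1)·f(k) = k**3 + 5*k**2/4 + 3*k/2 + 17/16.
deg f ≤ 3 (via 0,0,3).
A polynomial solution: f(k) = -(4*k**3 - 4*k**2 + 3*k + 2)/16.
So s_k = (B(k−1)f/C)·t_k = (-(4*k**3 - 4*k**2 + 3*k + 2)/(16*k**3 + 20*k**2 + 24*k + 17))·t_k = (-3)**k*(-4*k**3 + 4*k**2 - 3*k - 2).
s_(k+1) − s_k = (-3)**k*(16*k**3 + 20*k**2 + 24*k + 17) = t_k.
Σ_(k=1)^n t_k = s_(n+1) − s_(1) = (3*(-3)**n*(4*n**3 + 8*n**2 + 7*n + 5)) − (15), i.e. 12*(-3)**n*n**3 + 24*(-3)**n*n**2 + 21*(-3)**n*n + 15*(-3)**n - 15.

S(n) = 12*(-3)**n*n**3 + 24*(-3)**n*n**2 + 21*(-3)**n*n + 15*(-3)**n - 15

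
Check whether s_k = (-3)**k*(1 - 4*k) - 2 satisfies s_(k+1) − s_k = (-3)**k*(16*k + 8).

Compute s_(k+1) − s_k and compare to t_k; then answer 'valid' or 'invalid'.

s_(k+1) = 3*(-3)**k*(4*k + 3) - 2
s_(k+1) − s_k = (-3)**k*(16*k + 8)
(s_(k+1) − s_k) − t_k = 0

valid; difference matches t_k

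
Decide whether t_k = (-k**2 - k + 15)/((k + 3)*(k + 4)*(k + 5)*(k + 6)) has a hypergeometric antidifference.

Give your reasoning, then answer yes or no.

Step 1: r(k) = (k + 3)*(k + (k + 1)**2 - 14)/((k + 7)*(k**2 + k - 15)).
Normal form (A,B,C) = (k + 3, k + 7, k**2 + k - 15).
f must satisfy (k + 3)·f(k+1) − (k + 6)·f(k) = k**2 + k - 15.
deg f ≤ 3 (via 1,1,2).
Solving with deg f ≤ 3: f(k) = -k*(k + 4).
Certificate R = B(k−1)f/C = -k*(k + 4)*(k + 6)/(k**2 + k - 15) gives s_k = k/((k + 3)*(k + 5)).
Verify: (-k**2 - k + 15)/(k**4 + 18*k**3 + 119*k**2 + 342*k + 360) matches t_k.

Yes. s_k = k/((k + 3)*(k + 5)).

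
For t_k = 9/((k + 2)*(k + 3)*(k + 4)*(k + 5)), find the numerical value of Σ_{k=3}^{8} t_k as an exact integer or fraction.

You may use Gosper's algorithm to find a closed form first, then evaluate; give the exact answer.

Σ = 251/20020

Step 1: r(k) = (k + 2)/(k + 6).
A = k + 2, B = k + 6, C = 1.
Solve (k + 2)·f(k+1) − (k + 5)·f(k) = 1.
d = 3 from the (1,1,0) case.
A polynomial solution: f(k) = k*(k**2 + 9*k + 26)/72.
Then R = B(k−1)f/C = k*(k + 5)*(k**2 + 9*k + 26)/72, so s_k = R(k)·t_k = k*(k**2 + 9*k + 26)/(8*(k + 2)*(k + 3)*(k + 4)).
Check: Δs_k = 9/(k**4 + 14*k**3 + 71*k**2 + 154*k + 120). ✓
Sum = s_(9) − s_(3); s_(9) = 141/1144, s_(3) = 31/280 ⇒ 251/20020.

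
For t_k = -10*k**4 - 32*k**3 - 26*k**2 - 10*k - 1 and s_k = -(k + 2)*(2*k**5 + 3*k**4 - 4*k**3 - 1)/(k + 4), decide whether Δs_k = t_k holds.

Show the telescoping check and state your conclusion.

Invalid: residual 2*(8*k**5 + 69*k**4 + 158*k**3 + 114*k**2 + 41*k + 5)/(k**2 + 9*k + 20) ≠ 0.

s_(k+1) = -(k + 3)*(2*(k + 1)**5 + 3*(k + 1)**4 - 4*(k + 1)**3 - 1)/(k + 5)
s_(k+1) − s_k = (-10*k**6 - 106*k**5 - 376*k**4 - 568*k**3 - 383*k**2 - 127*k - 10)/(k**2 + 9*k + 20)
(s_(k+1) − s_k) − t_k = 2*(8*k**5 + 69*k**4 + 158*k**3 + 114*k**2 + 41*k + 5)/(k**2 + 9*k + 20)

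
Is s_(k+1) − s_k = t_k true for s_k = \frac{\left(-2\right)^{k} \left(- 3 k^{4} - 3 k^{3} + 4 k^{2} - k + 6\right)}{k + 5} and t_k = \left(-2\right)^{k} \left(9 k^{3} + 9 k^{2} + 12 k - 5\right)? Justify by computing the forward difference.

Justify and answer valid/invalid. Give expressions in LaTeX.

Invalid: residual \frac{\left(-2\right)^{k} \left(- 27 k^{4} - 171 k^{3} - 162 k^{2} - 171 k + 84\right)}{k^{2} + 11 k + 30} ≠ 0.

s_(k+1) = (-2)**(k + 1)*(-3*k**4 - 15*k**3 - 23*k**2 - 14*k + 3)/(k + 6)
s_(k+1) − s_k = (-2)**k*(9*k**5 + 81*k**4 + 210*k**3 + 235*k**2 + 134*k - 66)/(k**2 + 11*k + 30)
(s_(k+1) − s_k) − t_k = (-2)**k*(-27*k**4 - 171*k**3 - 162*k**2 - 171*k + 84)/(k**2 + 11*k + 30)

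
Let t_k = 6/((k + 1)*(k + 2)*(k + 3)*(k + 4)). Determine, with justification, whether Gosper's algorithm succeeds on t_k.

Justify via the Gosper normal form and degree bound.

The ratio is (k + 1)/(k + 5).
Gosper form: A/B · C(k+1)/C(k) with A=k + 1, B=k + 5, C=1.
Key eq: (k + 1)·f(k+1) = (k + 4)·f(k) + (1).
Bound: deg f ≤ 3.
A polynomial solution: f(k) = k*(k**2 + 6*k + 11)/18.
Certificate R = B(k−1)f/C = k*(k + 4)*(k**2 + 6*k + 11)/18 gives s_k = k*(k**2 + 6*k + 11)/(3*(k + 1)*(k + 2)*(k + 3)).
s_(k+1) − s_k = 6/(k**4 + 10*k**3 + 35*k**2 + 50*k + 24) = t_k.

Yes. s_k = k*(k**2 + 6*k + 11)/(3*(k + 1)*(k + 2)*(k + 3)).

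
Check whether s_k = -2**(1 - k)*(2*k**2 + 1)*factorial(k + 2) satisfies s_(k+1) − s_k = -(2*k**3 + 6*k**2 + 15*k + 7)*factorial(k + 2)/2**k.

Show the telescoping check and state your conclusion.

Valid: the claim telescopes to t_k.

s_(k+1) = -(2*k**2 + 4*k + 3)*factorial(k + 3)/2**k
s_(k+1) − s_k = -(2*k**3 + 6*k**2 + 15*k + 7)*factorial(k + 2)/2**k
(s_(k+1) − s_k) − t_k = 0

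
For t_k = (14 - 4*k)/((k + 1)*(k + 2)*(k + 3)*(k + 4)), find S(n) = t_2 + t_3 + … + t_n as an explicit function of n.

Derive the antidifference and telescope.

Step 1: r(k) = (k + 1)*(2*k - 5)/((k + 5)*(2*k - 7)).
Factor: A=k + 1; B=k + 5; C=k - 7/2.
Key eq: (k + 1)·f(k+1) = (k + 4)·f(k) + (k - 7/2).
Bound: deg f ≤ 3.
Solve for f: f(k) = -k*(k**2 + 6*k + 14)/6 (degree 3 ≤ 3).
Then R = B(k−1)f/C = -k*(k + 4)*(k**2 + 6*k + 14)/(3*(2*k - 7)), so s_k = R(k)·t_k = 2*k*(k**2 + 6*k + 14)/(3*(k + 1)*(k + 2)*(k + 3)).
Δs = 2*(7 - 2*k)/(k**4 + 10*k**3 + 35*k**2 + 50*k + 24), as required.
Telescope: S(n) = s_(n+1) − s_(2) = 2*(n**3 + 9*n**2 + 29*n + 21)/(3*(n**3 + 9*n**2 + 26*n + 24)) − (2/3) = 2*(n - 1)/(n**3 + 9*n**2 + 26*n + 24).

S(n) = 2*(n - 1)/(n**3 + 9*n**2 + 26*n + 24)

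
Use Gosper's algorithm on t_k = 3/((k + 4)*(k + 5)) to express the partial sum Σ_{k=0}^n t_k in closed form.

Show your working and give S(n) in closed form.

S(n) = 3*(n + 1)/(4*(n + 5))

Compute t_(k+1)/t_k: get (k + 4)/(k + 6).
So A=k + 4 and B=k + 6, with C=1.
Key eq: (k + 4)·f(k+1) = (k + 5)·f(k) + (1).
Degrees (1,1,0) ⇒ d ≤ 1.
Solving with deg f ≤ 1: f(k) = k/4.
Certificate R = B(k−1)f/C = k*(k + 5)/4 gives s_k = 3*k/(4*(k + 4)).
s_(k+1) − s_k = 3/(k**2 + 9*k + 20) = t_k.
s_(n+1) = 3*(n + 1)/(4*(n + 5)) and s_(0) = 0, so S(n) = 3*(n + 1)/(4*(n + 5)).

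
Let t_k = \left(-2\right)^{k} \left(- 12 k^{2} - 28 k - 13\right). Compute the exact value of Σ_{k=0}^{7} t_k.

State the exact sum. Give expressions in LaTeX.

Σ = 73473

Ratio r(k) = 2*(-12*k**2 - 52*k - 53)/(12*k**2 + 28*k + 13).
Take A(k)=-2, B(k)=1, C(k)=k**2 + 7*k/3 + 13/12.
Solve (-2)·f(k+1) − (1)·f(k) = k**2 + 7*k/3 + 13/12.
From deg A=0, deg B=0, deg C=2: d=2.
Solving with deg f ≤ 2: f(k) = -(4*k**2 + 4*k - 1)/12.
Then R = B(k−1)f/C = -(4*k**2 + 4*k - 1)/(12*k**2 + 28*k + 13), so s_k = R(k)·t_k = (-2)**k*(4*k**2 + 4*k - 1).
Check: Δs_k = (-2)**k*(-12*k**2 - 28*k - 13). ✓
Telescoping: Σ = s_(8) − s_(0) = 73472 − (-1) = 73473.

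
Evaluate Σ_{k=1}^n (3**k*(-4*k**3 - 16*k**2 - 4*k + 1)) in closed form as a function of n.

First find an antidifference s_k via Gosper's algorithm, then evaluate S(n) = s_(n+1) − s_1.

S(n) = -6*3**n*n**3 - 15*3**n*n**2 - 3*3**n + 3

The ratio is 3*(4*k**3 + 28*k**2 + 48*k + 23)/(4*k**3 + 16*k**2 + 4*k - 1).
A = 3, B = 1, C = k**3 + 4*k**2 + k - 1/4.
Set up (3)·f(k+1) − (1)·f(k) − (k**3 + 4*k**2 + k - 1/4) = 0.
Bound: deg f ≤ 3.
Match coefficients ⇒ f(k) = (2*k**3 - k**2 - 4*k + 4)/4.
R(k) = B(k−1)·f(k)/C(k) = (2*k**3 - k**2 - 4*k + 4)/(4*k**3 + 16*k**2 + 4*k - 1); s_k = R·t_k = 3**k*(-2*k**3 + k**2 + 4*k - 4).
Δs = 3**k*(-4*k**3 - 16*k**2 - 4*k + 1), as required.
Evaluate: s_(n+1) = 3**(n + 1)*(-2*n**3 - 5*n**2 - 1); subtract s_(1) = -3 ⇒ S(n) = -6*3**n*n**3 - 15*3**n*n**2 - 3*3**n + 3.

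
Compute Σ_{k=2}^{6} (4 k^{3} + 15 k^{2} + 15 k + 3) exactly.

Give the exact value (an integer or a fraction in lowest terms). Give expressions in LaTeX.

Σ = 3425

t_(k+1)/t_k = (4*k**3 + 27*k**2 + 57*k + 37)/(4*k**3 + 15*k**2 + 15*k + 3).
Take A(k)=1, B(k)=1, C(k)=k**3 + 15*k**2/4 + 15*k/4 + 3/4.
Set up (1)·f(k+1) − (1)·f(k) − (k**3 + 15*k**2/4 + 15*k/4 + 3/4) = 0.
Degrees (0,0,3) ⇒ d ≤ 4.
Solving with deg f ≤ 4: f(k) = k*(k + 2)*(k**2 + k - 1)/4.
Certificate R = B(k−1)f/C = k*(k + 2)*(k**2 + k - 1)/(4*k**3 + 15*k**2 + 15*k + 3) gives s_k = k*(k**3 + 3*k**2 + k - 2).
Δs = 4*k**3 + 15*k**2 + 15*k + 3, as required.
Telescoping: Σ = s_(7) − s_(2) = 3465 − (40) = 3425.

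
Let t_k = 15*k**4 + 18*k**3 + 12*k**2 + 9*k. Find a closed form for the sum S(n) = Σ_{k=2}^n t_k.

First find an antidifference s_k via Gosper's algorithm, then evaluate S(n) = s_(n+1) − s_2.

r(k) = (5*k**3 + 21*k**2 + 31*k + 18)/(k*(5*k**2 + k + 3)) after simplifying.
Factor: A=1; B=1; C=k**4 + 6*k**3/5 + 4*k**2/5 + 3*k/5.
Key eq: (1)·f(k+1) = (1)·f(k) + (k**4 + 6*k**3/5 + 4*k**2/5 + 3*k/5).
Degrees (0,0,4) ⇒ d ≤ 5.
Solving with deg f ≤ 5: f(k) = k*(k - 1)*(k + 1)*(k**2 - k + 1)/5.
Certificate R = B(k−1)f/C = (k - 1)*(k**2 - k + 1)/(5*k**2 + k + 3) gives s_k = 3*k*(k**4 - k**3 + k - 1).
Check: Δs_k = 3*k*(5*k**3 + 6*k**2 + 4*k + 3). ✓
Telescope: S(n) = s_(n+1) − s_(2) = 3*n*(n**4 + 4*n**3 + 6*n**2 + 5*n + 2) − (54) = 3*n**5 + 12*n**4 + 18*n**3 + 15*n**2 + 6*n - 54.

S(n) = 3*n**5 + 12*n**4 + 18*n**3 + 15*n**2 + 6*n - 54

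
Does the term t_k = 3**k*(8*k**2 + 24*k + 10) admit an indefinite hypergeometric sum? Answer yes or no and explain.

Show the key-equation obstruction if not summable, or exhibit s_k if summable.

Yes. s_k = 3**k*(4*k**2 - 1).

t_(k+1)/t_k = 3*(4*k**2 + 20*k + 21)/(4*k**2 + 12*k + 5).
Normal form (A,B,C) = (3, 1, k**2 + 3*k + 5/4).
f must satisfy (3)·f(k+1) − (1)·f(k) = k**2 + 3*k + 5/4.
From deg A=0, deg B=0, deg C=2: d=2.
A polynomial solution: f(k) = (2*k - 1)*(2*k + 1)/8.
Certificate R = B(k−1)f/C = (2*k - 1)/(2*(2*k + 5)) gives s_k = 3**k*(4*k**2 - 1).
Verify: 3**k*(8*k**2 + 24*k + 10) matches t_k.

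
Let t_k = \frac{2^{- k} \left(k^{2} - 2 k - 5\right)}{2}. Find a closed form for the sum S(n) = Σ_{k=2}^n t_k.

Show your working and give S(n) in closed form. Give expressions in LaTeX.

S(n) = 2^{- n - 1} \left(- n^{2} - 2 n + 3\right)

t_(k+1)/t_k = (k**2 - 6)/(2*(k**2 - 2*k - 5)).
Take A(k)=1/2, B(k)=1, C(k)=k**2 - 2*k - 5.
Solve (1/2)·f(k+1) − (1)·f(k) = k**2 - 2*k - 5.
From deg A=0, deg B=0, deg C=2: d=2.
A polynomial solution: f(k) = -2*(k - 2)*(k + 2).
R(k) = B(k−1)·f(k)/C(k) = -2*(k - 2)*(k + 2)/(k**2 - 2*k - 5); s_k = R·t_k = (4 - k**2)/2**k.
Verify: (k**2 - 2*k - 5)/(2*2**k) matches t_k.
s_(n+1) = 2**(-n - 1)*(-n**2 - 2*n + 3) and s_(2) = 0, so S(n) = 2**(-n - 1)*(-n**2 - 2*n + 3).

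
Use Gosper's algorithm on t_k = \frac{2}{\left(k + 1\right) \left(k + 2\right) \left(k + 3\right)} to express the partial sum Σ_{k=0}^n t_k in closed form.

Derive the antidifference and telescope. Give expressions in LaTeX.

The ratio is (k + 1)/(k + 4).
So A=k + 1 and B=k + 4, with C=1.
Key eq: (k + 1)·f(k+1) = (k + 3)·f(k) + (1).
Degrees (1,1,0) ⇒ d ≤ 2.
Coefficient equations give f(k) = k*(k + 3)/4.
R(k) = B(k−1)·f(k)/C(k) = k*(k + 3)**2/4; s_k = R·t_k = k*(k + 3)/(2*(k + 1)*(k + 2)).
s_(k+1) − s_k = 2/(k**3 + 6*k**2 + 11*k + 6) = t_k.
Σ_(k=0)^n t_k = s_(n+1) − s_(0) = ((n**2 + 5*n + 4)/(2*(n**2 + 5*n + 6))) − (0), i.e. (n**2 + 5*n + 4)/(2*(n**2 + 5*n + 6)).

S(n) = \frac{n^{2} + 5 n + 4}{2 \left(n^{2} + 5 n + 6\right)}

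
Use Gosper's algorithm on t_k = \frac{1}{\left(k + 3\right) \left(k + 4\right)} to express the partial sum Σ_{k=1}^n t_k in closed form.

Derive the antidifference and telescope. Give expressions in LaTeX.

S(n) = \frac{n}{4 \left(n + 4\right)}

t_(k+1)/t_k = (k + 3)/(k + 5).
Normal form (A,B,C) = (k + 3, k + 5, 1).
Solve (k + 3)·f(k+1) − (k + 4)·f(k) = 1.
deg f ≤ 1 (via 1,1,0).
Solve for f: f(k) = k/3 (degree 1 ≤ 1).
Then R = B(k−1)f/C = k*(k + 4)/3, so s_k = R(k)·t_k = k/(3*(k + 3)).
Check: Δs_k = 1/(k**2 + 7*k + 12). ✓
s_(n+1) = (n + 1)/(3*(n + 4)) and s_(1) = 1/12, so S(n) = n/(4*(n + 4)).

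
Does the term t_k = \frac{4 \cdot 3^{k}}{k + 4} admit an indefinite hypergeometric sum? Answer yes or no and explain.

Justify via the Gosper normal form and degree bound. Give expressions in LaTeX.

No; the degree bound rules out any f.

The ratio is 3*(k + 4)/(k + 5).
So A=3*k + 12 and B=k + 5, with C=1.
Set up (3*k + 12)·f(k+1) − (k + 4)·f(k) − (1) = 0.
deg f ≤ -1 (via 1,1,0).
deg f ≤ -1 is impossible — no certificate.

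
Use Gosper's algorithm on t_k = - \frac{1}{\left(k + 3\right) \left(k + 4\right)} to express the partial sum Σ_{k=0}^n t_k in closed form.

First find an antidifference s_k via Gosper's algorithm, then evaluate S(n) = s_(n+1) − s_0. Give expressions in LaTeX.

S(n) = \frac{- n - 1}{3 \left(n + 4\right)}

r(k) = (k + 3)/(k + 5) after simplifying.
Factor: A=k + 3; B=k + 5; C=1.
Need (k + 3)·f(k+1) − (k + 4)·f(k) = 1.
Degrees (1,1,0) ⇒ d ≤ 1.
Solve for f: f(k) = k/3 (degree 1 ≤ 1).
R(k) = B(k−1)·f(k)/C(k) = k*(k + 4)/3; s_k = R·t_k = -k/(3*k + 9).
Check: Δs_k = -1/(k**2 + 7*k + 12). ✓
Evaluate: s_(n+1) = (-n - 1)/(3*(n + 4)); subtract s_(0) = 0 ⇒ S(n) = (-n - 1)/(3*(n + 4)).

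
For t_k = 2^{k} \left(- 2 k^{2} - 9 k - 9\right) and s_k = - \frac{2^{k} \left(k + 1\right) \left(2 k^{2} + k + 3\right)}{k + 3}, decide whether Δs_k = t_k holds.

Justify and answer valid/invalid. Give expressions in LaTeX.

Invalid: residual \frac{2^{k + 1} \left(2 k^{3} + 13 k^{2} + 35 k + 24\right)}{k^{2} + 7 k + 12} ≠ 0.

s_(k+1) = -2**(k + 1)*(k + 2)*(k + 2*(k + 1)**2 + 4)/(k + 4)
s_(k+1) − s_k = 2**k*(-2*k**4 - 19*k**3 - 70*k**2 - 101*k - 60)/(k**2 + 7*k + 12)
(s_(k+1) − s_k) − t_k = 2**(k + 1)*(2*k**3 + 13*k**2 + 35*k + 24)/(k**2 + 7*k + 12)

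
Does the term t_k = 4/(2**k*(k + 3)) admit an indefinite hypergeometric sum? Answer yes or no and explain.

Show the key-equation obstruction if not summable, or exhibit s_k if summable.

No — negative degree bound, so no certificate f.

Ratio r(k) = (k + 3)/(2*(k + 4)).
A = k/2 + 3/2, B = k + 4, C = 1.
f must satisfy (k/2 + 3/2)·f(k+1) − (k + 3)·f(k) = 1.
Degrees (1,1,0) ⇒ d ≤ -1.
deg f ≤ -1 is impossible — no certificate.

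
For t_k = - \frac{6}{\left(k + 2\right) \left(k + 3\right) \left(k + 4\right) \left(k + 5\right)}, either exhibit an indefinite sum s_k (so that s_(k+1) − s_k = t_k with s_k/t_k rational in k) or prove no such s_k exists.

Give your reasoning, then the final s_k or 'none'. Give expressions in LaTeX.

s_k = \frac{k \left(- k^{2} - 9 k - 26\right)}{12 \left(k + 2\right) \left(k + 3\right) \left(k + 4\right)}

Ratio r(k) = (k + 2)/(k + 6).
A = k + 2, B = k + 6, C = 1.
Set up (k + 2)·f(k+1) − (k + 5)·f(k) − (1) = 0.
Degrees (1,1,0) ⇒ d ≤ 3.
Match coefficients ⇒ f(k) = k*(k**2 + 9*k + 26)/72.
Then R = B(k−1)f/C = k*(k + 5)*(k**2 + 9*k + 26)/72, so s_k = R(k)·t_k = k*(-k**2 - 9*k - 26)/(12*(k + 2)*(k + 3)*(k + 4)).
Δs = -6/(k**4 + 14*k**3 + 71*k**2 + 154*k + 120), as required.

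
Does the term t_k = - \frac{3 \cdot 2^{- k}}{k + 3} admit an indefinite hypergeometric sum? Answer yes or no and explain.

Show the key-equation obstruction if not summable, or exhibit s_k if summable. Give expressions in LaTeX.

Ratio r(k) = (k + 3)/(2*(k + 4)).
Gosper form: A/B · C(k+1)/C(k) with A=k/2 + 3/2, B=k + 4, C=1.
Set up (k/2 + 3/2)·f(k+1) − (k + 3)·f(k) − (1) = 0.
From deg A=1, deg B=1, deg C=0: d=-1.
Negative degree bound (-1): no f exists, t_k not Gosper-summable.

No. Not Gosper-summable.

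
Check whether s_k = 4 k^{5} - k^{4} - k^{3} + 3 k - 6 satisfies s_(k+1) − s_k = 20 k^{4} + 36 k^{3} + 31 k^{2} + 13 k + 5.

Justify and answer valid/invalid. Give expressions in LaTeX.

s_(k+1) = 3*k + 4*(k + 1)**5 - (k + 1)**4 - (k + 1)**3 - 3
s_(k+1) − s_k = 20*k**4 + 36*k**3 + 31*k**2 + 13*k + 5
(s_(k+1) − s_k) − t_k = 0

valid; difference matches t_k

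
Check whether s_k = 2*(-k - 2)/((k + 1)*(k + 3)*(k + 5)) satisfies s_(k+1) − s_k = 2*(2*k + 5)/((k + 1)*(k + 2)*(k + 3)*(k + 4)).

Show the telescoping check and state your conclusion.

Invalid: residual 18*(-k**2 - 7*k - 11)/(k**6 + 21*k**5 + 175*k**4 + 735*k**3 + 1624*k**2 + 1764*k + 720) ≠ 0.

s_(k+1) = 2*(-k - 3)/((k + 2)*(k + 4)*(k + 6))
s_(k+1) − s_k = 2*(2*k**3 + 18*k**2 + 52*k + 51)/(k**6 + 21*k**5 + 175*k**4 + 735*k**3 + 1624*k**2 + 1764*k + 720)
(s_(k+1) − s_k) − t_k = 18*(-k**2 - 7*k - 11)/(k**6 + 21*k**5 + 175*k**4 + 735*k**3 + 1624*k**2 + 1764*k + 720)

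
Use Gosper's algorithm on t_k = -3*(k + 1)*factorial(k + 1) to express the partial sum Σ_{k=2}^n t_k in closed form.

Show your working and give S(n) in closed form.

Compute t_(k+1)/t_k: get (k + 2)**2/(k + 1).
Factor: A=k + 2; B=1; C=k + 1.
Set up (k + 2)·f(k+1) − (1)·f(k) − (k + 1) = 0.
deg f ≤ 0 (via 1,0,1).
Solving with deg f ≤ 0: f(k) = 1.
R(k) = B(k−1)·f(k)/C(k) = 1/(k + 1); s_k = R·t_k = -3*factorial(k + 1).
Verify: -3*(k + 1)*factorial(k + 1) matches t_k.
Σ_(k=2)^n t_k = s_(n+1) − s_(2) = (-3*factorial(n + 2)) − (-18), i.e. 18 - 3*factorial(n + 2).

S(n) = 18 - 3*factorial(n + 2)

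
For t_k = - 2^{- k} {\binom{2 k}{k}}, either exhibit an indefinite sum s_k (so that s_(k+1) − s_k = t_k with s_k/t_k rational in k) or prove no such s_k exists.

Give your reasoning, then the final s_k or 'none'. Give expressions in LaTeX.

Ratio r(k) = (2*k + 1)/(k + 1).
Normal form (A,B,C) = (2*k + 1, k + 1, 1).
Need (2*k + 1)·f(k+1) − (k)·f(k) = 1.
From deg A=1, deg B=1, deg C=0: d=-1.
d = -1 < 0 ⇒ no nonzero polynomial f; not summable.

none (Gosper's algorithm certifies no s_k)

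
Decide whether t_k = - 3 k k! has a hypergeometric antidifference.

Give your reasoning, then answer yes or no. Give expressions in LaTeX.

Ratio r(k) = (k + 1)**2/k.
So A=k + 1 and B=1, with C=k.
Solve (k + 1)·f(k+1) − (1)·f(k) = k.
d = 0 from the (1,0,1) case.
Solve for f: f(k) = 1 (degree 0 ≤ 0).
Get s_k = R·t_k = -3*factorial(k) with R(k) = B(k−1)f(k)/C(k) = 1/k.
s_(k+1) − s_k = -3*k*factorial(k) = t_k.

Yes. s_k = - 3 k!.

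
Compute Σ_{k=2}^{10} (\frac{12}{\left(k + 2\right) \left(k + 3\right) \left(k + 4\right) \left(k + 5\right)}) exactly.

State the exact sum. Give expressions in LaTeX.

Step 1: r(k) = (k + 2)/(k + 6).
Gosper form: A/B · C(k+1)/C(k) with A=k + 2, B=k + 6, C=1.
Solve (k + 2)·f(k+1) − (k + 5)·f(k) = 1.
deg f ≤ 3 (via 1,1,0).
Match coefficients ⇒ f(k) = k*(k**2 + 9*k + 26)/72.
Then R = B(k−1)f/C = k*(k + 5)*(k**2 + 9*k + 26)/72, so s_k = R(k)·t_k = k*(k**2 + 9*k + 26)/(6*(k + 2)*(k + 3)*(k + 4)).
Δs = 12/(k**4 + 14*k**3 + 71*k**2 + 154*k + 120), as required.
Evaluate s at k=11 and k=2: 451/2730 and 2/15; difference 29/910.

Σ = 29/910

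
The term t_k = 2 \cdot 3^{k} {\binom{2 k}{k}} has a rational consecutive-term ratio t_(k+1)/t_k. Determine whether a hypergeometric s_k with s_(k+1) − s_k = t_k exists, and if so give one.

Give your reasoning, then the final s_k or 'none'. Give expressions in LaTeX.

r(k) = 6*(2*k + 1)/(k + 1) after simplifying.
Take A(k)=12*k + 6, B(k)=k + 1, C(k)=1.
Solve (12*k + 6)·f(k+1) − (k)·f(k) = 1.
deg f ≤ -1 (via 1,1,0).
Bound -1 < 0, so the key equation has no polynomial solution.

none — t_k is not Gosper-summable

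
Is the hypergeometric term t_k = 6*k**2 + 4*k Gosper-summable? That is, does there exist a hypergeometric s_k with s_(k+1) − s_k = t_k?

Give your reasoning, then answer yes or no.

Ratio r(k) = (3*k**2 + 8*k + 5)/(k*(3*k + 2)).
Factor: A=1; B=1; C=k**2 + 2*k/3.
Key eq: (1)·f(k+1) = (1)·f(k) + (k**2 + 2*k/3).
Degrees (0,0,2) ⇒ d ≤ 3.
Solving with deg f ≤ 3: f(k) = k*(k - 1)*(2*k + 1)/6.
Certificate R = B(k−1)f/C = (k - 1)*(2*k + 1)/(2*(3*k + 2)) gives s_k = k*(2*k**2 - k - 1).
Check: Δs_k = 2*k*(3*k + 2). ✓

Yes. s_k = k*(2*k**2 - k - 1).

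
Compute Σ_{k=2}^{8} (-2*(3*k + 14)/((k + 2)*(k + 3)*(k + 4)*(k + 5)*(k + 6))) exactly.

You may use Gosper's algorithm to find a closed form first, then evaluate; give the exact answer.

Compute t_(k+1)/t_k: get (k + 2)*(3*k + 17)/((k + 7)*(3*k + 14)).
So A=k + 2 and B=k + 7, with C=k + 14/3.
Set up (k + 2)·f(k+1) − (k + 6)·f(k) − (k + 14/3) = 0.
d = 4 from the (1,1,1) case.
A polynomial solution: f(k) = k*(k + 4)*(k**2 + 10*k + 31)/90.
So s_k = (B(k−1)f/C)·t_k = (k*(k + 4)*(k + 6)*(k**2 + 10*k + 31)/(30*(3*k + 14)))·t_k = k*(-k**2 - 10*k - 31)/(15*(k**3 + 10*k**2 + 31*k + 30)).
Δs = 2*(-3*k - 14)/(k**5 + 20*k**4 + 155*k**3 + 580*k**2 + 1044*k + 720), as required.
Sum = s_(9) − s_(2); s_(9) = -101/1540, s_(2) = -11/210 ⇒ -61/4620.

Σ = -61/4620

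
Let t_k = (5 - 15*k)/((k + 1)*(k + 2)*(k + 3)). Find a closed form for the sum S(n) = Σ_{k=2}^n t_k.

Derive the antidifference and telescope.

Compute t_(k+1)/t_k: get (k + 1)*(3*k + 2)/((k + 4)*(3*k - 1)).
Take A(k)=k + 1, B(k)=k + 4, C(k)=k - 1/3.
Key eq: (k + 1)·f(k+1) = (k + 3)·f(k) + (k - 1/3).
Degrees (1,1,1) ⇒ d ≤ 2.
Solving with deg f ≤ 2: f(k) = k*(k - 3)/6.
Get s_k = R·t_k = -5*k*(k - 3)/(2*(k + 1)*(k + 2)) with R(k) = B(k−1)f(k)/C(k) = k*(k - 3)*(k + 3)/(2*(3*k - 1)).
Δs = 5*(1 - 3*k)/(k**3 + 6*k**2 + 11*k + 6), as required.
Evaluate: s_(n+1) = 5*(-n**2 + n + 2)/(2*(n**2 + 5*n + 6)); subtract s_(2) = 5/12 ⇒ S(n) = 5*(-7*n**2 + n + 6)/(12*(n**2 + 5*n + 6)).

S(n) = 5*(-7*n**2 + n + 6)/(12*(n**2 + 5*n + 6))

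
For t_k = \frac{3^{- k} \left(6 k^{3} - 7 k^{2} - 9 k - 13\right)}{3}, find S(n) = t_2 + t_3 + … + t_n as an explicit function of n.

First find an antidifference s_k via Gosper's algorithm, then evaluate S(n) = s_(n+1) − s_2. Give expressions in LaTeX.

S(n) = 3^{- n - 2} \left(26 \cdot 3^{n} - 9 n^{3} - 30 n^{2} - 36 n - 3\right)

Compute t_(k+1)/t_k: get (6*k**3 + 11*k**2 - 5*k - 23)/(3*(6*k**3 - 7*k**2 - 9*k - 13)).
Normal form (A,B,C) = (1/3, 1, k**3 - 7*k**2/6 - 3*k/2 - 13/6).
Need (1/3)·f(k+1) − (1)·f(k) = k**3 - 7*k**2/6 - 3*k/2 - 13/6.
deg f ≤ 3 (via 0,0,3).
Match coefficients ⇒ f(k) = -(3*k**3 + k**2 + k - 4)/2.
Get s_k = R·t_k = (-3*k**3 - k**2 - k + 4)/3**k with R(k) = B(k−1)f(k)/C(k) = -3*(3*k**3 + k**2 + k - 4)/(6*k**3 - 7*k**2 - 9*k - 13).
Δs = (6*k**3 - 7*k**2 - 9*k - 13)/(3*3**k), as required.
Σ_(k=2)^n t_k = s_(n+1) − s_(2) = (3**(-n - 1)*(-3*n**3 - 10*n**2 - 12*n - 1)) − (-26/9), i.e. 3**(-n - 2)*(26*3**n - 9*n**3 - 30*n**2 - 36*n - 3).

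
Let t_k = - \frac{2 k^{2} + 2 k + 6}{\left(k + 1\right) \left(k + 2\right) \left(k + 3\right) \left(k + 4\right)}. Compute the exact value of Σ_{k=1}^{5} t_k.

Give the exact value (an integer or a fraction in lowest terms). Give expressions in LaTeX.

t_(k+1)/t_k = (k + 1)*(k + (k + 1)**2 + 4)/((k + 5)*(k**2 + k + 3)).
So A=k + 1 and B=k + 5, with C=k**2 + k + 3.
f must satisfy (k + 1)·f(k+1) − (k + 4)·f(k) = k**2 + k + 3.
Bound: deg f ≤ 3.
Coefficient equations give f(k) = k*(k**2 + 3*k + 5)/3.
Certificate R = B(k−1)f/C = k*(k + 4)*(k**2 + 3*k + 5)/(3*(k**2 + k + 3)) gives s_k = -2*k*(k**2 + 3*k + 5)/(3*(k + 1)*(k + 2)*(k + 3)).
s_(k+1) − s_k = 2*(-k**2 - k - 3)/(k**4 + 10*k**3 + 35*k**2 + 50*k + 24) = t_k.
Evaluate s at k=6 and k=1: -59/126 and -1/4; difference -55/252.

Σ = -55/252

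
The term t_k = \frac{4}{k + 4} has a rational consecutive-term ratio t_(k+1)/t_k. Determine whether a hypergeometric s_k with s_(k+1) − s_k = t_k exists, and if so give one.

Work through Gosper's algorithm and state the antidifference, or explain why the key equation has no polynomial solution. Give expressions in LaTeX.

no hypergeometric antidifference exists

t_(k+1)/t_k = (k + 4)/(k + 5).
Normal form (A,B,C) = (k + 4, k + 5, 1).
f must satisfy (k + 4)·f(k+1) − (k + 4)·f(k) = 1.
From deg A=1, deg B=1, deg C=0: d=0.
Put f(k) = c0: A·f(k+1) − B(k−1)·f(k) − C = -1; need -1 = 0 — inconsistent ⇒ no f, not summable.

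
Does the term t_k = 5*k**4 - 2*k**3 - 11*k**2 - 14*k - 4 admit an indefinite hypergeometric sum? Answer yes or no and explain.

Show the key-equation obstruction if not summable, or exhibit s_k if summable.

The ratio is (5*k**4 + 18*k**3 + 13*k**2 - 22*k - 26)/(5*k**4 - 2*k**3 - 11*k**2 - 14*k - 4).
Gosper form: A/B · C(k+1)/C(k) with A=1, B=1, C=k**4 - 2*k**3/5 - 11*k**2/5 - 14*k/5 - 4/5.
Set up (1)·f(k+1) − (1)·f(k) − (k**4 - 2*k**3/5 - 11*k**2/5 - 14*k/5 - 4/5) = 0.
From deg A=0, deg B=0, deg C=4: d=5.
Solving with deg f ≤ 5: f(k) = k*(k**4 - 3*k**3 - k**2 - 2*k + 1)/5.
Certificate R = B(k−1)f/C = k*(k**4 - 3*k**3 - k**2 - 2*k + 1)/(5*k**4 - 2*k**3 - 11*k**2 - 14*k - 4) gives s_k = k*(k**4 - 3*k**3 - k**2 - 2*k + 1).
Verify: 5*k**4 - 2*k**3 - 11*k**2 - 14*k - 4 matches t_k.

Yes. s_k = k*(k**4 - 3*k**3 - k**2 - 2*k + 1).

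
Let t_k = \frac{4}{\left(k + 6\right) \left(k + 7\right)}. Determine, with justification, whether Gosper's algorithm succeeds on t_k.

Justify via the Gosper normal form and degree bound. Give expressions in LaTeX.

Yes. s_k = \frac{2 k}{3 \left(k + 6\right)}.

t_(k+1)/t_k = (k + 6)/(k + 8).
Factor: A=k + 6; B=k + 8; C=1.
Need (k + 6)·f(k+1) − (k + 7)·f(k) = 1.
Degrees (1,1,0) ⇒ d ≤ 1.
Coefficient equations give f(k) = k/6.
So s_k = (B(k−1)f/C)·t_k = (k*(k + 7)/6)·t_k = 2*k/(3*(k + 6)).
Verify: 4/(k**2 + 13*k + 42) matches t_k.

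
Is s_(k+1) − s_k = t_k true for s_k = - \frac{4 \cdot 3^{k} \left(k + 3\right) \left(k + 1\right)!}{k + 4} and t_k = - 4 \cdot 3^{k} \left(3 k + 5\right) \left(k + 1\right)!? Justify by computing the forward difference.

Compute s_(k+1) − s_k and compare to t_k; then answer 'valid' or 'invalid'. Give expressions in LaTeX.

Invalid: residual \frac{4 \cdot 3^{k} \left(3 k^{2} + 17 k + 19\right) \left(k + 1\right)!}{\left(k + 4\right) \left(k + 5\right)} ≠ 0.

s_(k+1) = -12*3**k*(k + 4)*factorial(k + 2)/(k + 5)
s_(k+1) − s_k = -4*3**k*(3*k**3 + 29*k**2 + 88*k + 81)*factorial(k + 1)/((k + 4)*(k + 5))
(s_(k+1) − s_k) − t_k = 4*3**k*(3*k**2 + 17*k + 19)*factorial(k + 1)/((k + 4)*(k + 5))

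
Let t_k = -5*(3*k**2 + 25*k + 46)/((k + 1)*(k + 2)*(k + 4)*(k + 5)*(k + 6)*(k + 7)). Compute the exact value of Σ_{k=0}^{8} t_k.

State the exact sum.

Σ = -107/520

t_(k+1)/t_k = (k + 1)*(k + 4)*(25*k + 3*(k + 1)**2 + 71)/((k + 3)*(k + 8)*(3*k**2 + 25*k + 46)).
A = k + 1, B = k + 8, C = k**3 + 34*k**2/3 + 121*k/3 + 46.
Key eq: (k + 1)·f(k+1) = (k + 7)·f(k) + (k**3 + 34*k**2/3 + 121*k/3 + 46).
Degrees (1,1,3) ⇒ d ≤ 6.
Coefficient equations give f(k) = k*(k + 2)*(k + 3)*(k + 5)*(k**2 + 11*k + 34)/72.
Then R = B(k−1)f/C = k*(k + 2)*(k + 5)*(k + 7)*(k**2 + 11*k + 34)/(24*(3*k**2 + 25*k + 46)), so s_k = R(k)·t_k = 5*k*(-k**2 - 11*k - 34)/(24*(k**3 + 11*k**2 + 34*k + 24)).
Check: Δs_k = 5*(-3*k**2 - 25*k - 46)/(k**6 + 25*k**5 + 247*k**4 + 1219*k**3 + 3112*k**2 + 3796*k + 1680). ✓
Σ_(k=0)^(8) t_k = s_(9) − s_(0) = -107/520 − (0) = -107/520.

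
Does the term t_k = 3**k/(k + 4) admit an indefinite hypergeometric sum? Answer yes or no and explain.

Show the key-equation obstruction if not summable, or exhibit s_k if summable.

Compute t_(k+1)/t_k: get 3*(k + 4)/(k + 5).
Gosper form: A/B · C(k+1)/C(k) with A=3*k + 12, B=k + 5, C=1.
f must satisfy (3*k + 12)·f(k+1) − (k + 4)·f(k) = 1.
deg f ≤ -1 (via 1,1,0).
Bound -1 < 0, so the key equation has no polynomial solution.

No; the degree bound rules out any f.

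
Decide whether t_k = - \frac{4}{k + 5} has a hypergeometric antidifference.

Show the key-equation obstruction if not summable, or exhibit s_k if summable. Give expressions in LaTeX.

No — key equation has no polynomial f.

r(k) = (k + 5)/(k + 6) after simplifying.
A = k + 5, B = k + 6, C = 1.
Set up (k + 5)·f(k+1) − (k + 5)·f(k) − (1) = 0.
Degrees (1,1,0) ⇒ d ≤ 0.
Generic f = c0 gives residual -1; -1 = 0 cannot hold, so t_k is not Gosper-summable.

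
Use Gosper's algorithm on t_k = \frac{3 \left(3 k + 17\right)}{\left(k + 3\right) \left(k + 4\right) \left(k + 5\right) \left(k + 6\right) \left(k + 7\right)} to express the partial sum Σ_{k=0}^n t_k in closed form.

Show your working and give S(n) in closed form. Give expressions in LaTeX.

S(n) = \frac{n^{3} + 16 n^{2} + 83 n + 68}{24 \left(n^{3} + 16 n^{2} + 83 n + 140\right)}

The ratio is (k + 3)*(3*k + 20)/((k + 8)*(3*k + 17)).
Gosper form: A/B · C(k+1)/C(k) with A=k + 3, B=k + 8, C=k + 17/3.
Need (k + 3)·f(k+1) − (k + 7)·f(k) = k + 17/3.
d = 4 from the (1,1,1) case.
A polynomial solution: f(k) = k*(k + 5)*(k**2 + 13*k + 54)/216.
Then R = B(k−1)f/C = k*(k + 5)*(k + 7)*(k**2 + 13*k + 54)/(72*(3*k + 17)), so s_k = R(k)·t_k = k*(k**2 + 13*k + 54)/(24*(k**3 + 13*k**2 + 54*k + 72)).
s_(k+1) − s_k = 3*(3*k + 17)/(k**5 + 25*k**4 + 245*k**3 + 1175*k**2 + 2754*k + 2520) = t_k.
Evaluate: s_(n+1) = (n**3 + 16*n**2 + 83*n + 68)/(24*(n**3 + 16*n**2 + 83*n + 140)); subtract s_(0) = 0 ⇒ S(n) = (n**3 + 16*n**2 + 83*n + 68)/(24*(n**3 + 16*n**2 + 83*n + 140)).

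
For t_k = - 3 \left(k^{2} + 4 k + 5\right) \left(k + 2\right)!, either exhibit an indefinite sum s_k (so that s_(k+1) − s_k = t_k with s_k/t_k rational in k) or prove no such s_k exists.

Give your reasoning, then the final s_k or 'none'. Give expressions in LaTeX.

Step 1: r(k) = (k + 3)*(4*k + (k + 1)**2 + 9)/(k**2 + 4*k + 5).
Factor: A=k + 3; B=1; C=k**2 + 4*k + 5.
f must satisfy (k + 3)·f(k+1) − (1)·f(k) = k**2 + 4*k + 5.
Bound: deg f ≤ 1.
A polynomial solution: f(k) = k + 1.
Then R = B(k−1)f/C = (k + 1)/(k**2 + 4*k + 5), so s_k = R(k)·t_k = -3*(k + 1)*factorial(k + 2).
Check: Δs_k = -3*(k**2 + 4*k + 5)*factorial(k + 2). ✓

s_k = - 3 \left(k + 1\right) \left(k + 2\right)!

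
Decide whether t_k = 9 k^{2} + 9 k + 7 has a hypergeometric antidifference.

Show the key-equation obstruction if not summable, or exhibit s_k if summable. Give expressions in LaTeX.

t_(k+1)/t_k = (9*k**2 + 27*k + 25)/(9*k**2 + 9*k + 7).
Gosper form: A/B · C(k+1)/C(k) with A=1, B=1, C=k**2 + k + 7/9.
Set up (1)·f(k+1) − (1)·f(k) − (k**2 + k + 7/9) = 0.
Bound: deg f ≤ 3.
Match coefficients ⇒ f(k) = k*(3*k**2 + 4)/9.
So s_k = (B(k−1)f/C)·t_k = (k*(3*k**2 + 4)/(9*k**2 + 9*k + 7))·t_k = k*(3*k**2 + 4).
Verify: 9*k**2 + 9*k + 7 matches t_k.

Yes. s_k = k \left(3 k^{2} + 4\right).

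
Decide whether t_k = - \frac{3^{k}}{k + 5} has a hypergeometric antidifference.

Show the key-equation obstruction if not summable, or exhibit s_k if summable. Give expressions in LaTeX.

No; the degree bound rules out any f.

r(k) = 3*(k + 5)/(k + 6) after simplifying.
Gosper form: A/B · C(k+1)/C(k) with A=3*k + 15, B=k + 6, C=1.
Key eq: (3*k + 15)·f(k+1) = (k + 5)·f(k) + (1).
From deg A=1, deg B=1, deg C=0: d=-1.
d = -1 < 0 ⇒ no nonzero polynomial f; not summable.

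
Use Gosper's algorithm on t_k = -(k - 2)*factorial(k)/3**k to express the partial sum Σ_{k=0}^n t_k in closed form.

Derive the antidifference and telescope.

S(n) = 3 - factorial(n + 1)/3**n

The ratio is (k**2 - 1)/(3*(k - 2)).
Gosper form: A/B · C(k+1)/C(k) with A=k/3 + 1/3, B=1, C=k - 2.
Key eq: (k/3 + 1/3)·f(k+1) = (1)·f(k) + (k - 2).
Bound: deg f ≤ 0.
Solving with deg f ≤ 0: f(k) = 3.
So s_k = (B(k−1)f/C)·t_k = (3/(k - 2))·t_k = -3**(1 - k)*factorial(k).
Δs = -(k - 2)*factorial(k)/3**k, as required.
Telescope: S(n) = s_(n+1) − s_(0) = -factorial(n + 1)/3**n − (-3) = 3 - factorial(n + 1)/3**n.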